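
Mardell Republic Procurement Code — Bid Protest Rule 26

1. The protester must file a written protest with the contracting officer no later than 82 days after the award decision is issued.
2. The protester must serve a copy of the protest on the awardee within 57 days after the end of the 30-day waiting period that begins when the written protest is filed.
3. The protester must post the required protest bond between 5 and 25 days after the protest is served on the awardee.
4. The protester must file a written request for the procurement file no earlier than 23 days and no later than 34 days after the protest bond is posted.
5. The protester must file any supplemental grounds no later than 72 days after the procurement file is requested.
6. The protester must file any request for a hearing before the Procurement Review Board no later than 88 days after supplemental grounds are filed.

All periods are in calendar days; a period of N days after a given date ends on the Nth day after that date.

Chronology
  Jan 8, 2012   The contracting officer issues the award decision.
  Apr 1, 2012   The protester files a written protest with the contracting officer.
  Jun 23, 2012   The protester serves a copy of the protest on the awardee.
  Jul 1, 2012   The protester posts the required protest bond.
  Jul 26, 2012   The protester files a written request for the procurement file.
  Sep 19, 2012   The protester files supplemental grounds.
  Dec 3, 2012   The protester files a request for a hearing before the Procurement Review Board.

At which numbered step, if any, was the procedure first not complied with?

Step 1: 82 days after Jan 8, 2012 (when the award decision is issued) is Mar 30, 2012; done Apr 1, 2012 — 2 days late.
The analysis stops there.

Step 1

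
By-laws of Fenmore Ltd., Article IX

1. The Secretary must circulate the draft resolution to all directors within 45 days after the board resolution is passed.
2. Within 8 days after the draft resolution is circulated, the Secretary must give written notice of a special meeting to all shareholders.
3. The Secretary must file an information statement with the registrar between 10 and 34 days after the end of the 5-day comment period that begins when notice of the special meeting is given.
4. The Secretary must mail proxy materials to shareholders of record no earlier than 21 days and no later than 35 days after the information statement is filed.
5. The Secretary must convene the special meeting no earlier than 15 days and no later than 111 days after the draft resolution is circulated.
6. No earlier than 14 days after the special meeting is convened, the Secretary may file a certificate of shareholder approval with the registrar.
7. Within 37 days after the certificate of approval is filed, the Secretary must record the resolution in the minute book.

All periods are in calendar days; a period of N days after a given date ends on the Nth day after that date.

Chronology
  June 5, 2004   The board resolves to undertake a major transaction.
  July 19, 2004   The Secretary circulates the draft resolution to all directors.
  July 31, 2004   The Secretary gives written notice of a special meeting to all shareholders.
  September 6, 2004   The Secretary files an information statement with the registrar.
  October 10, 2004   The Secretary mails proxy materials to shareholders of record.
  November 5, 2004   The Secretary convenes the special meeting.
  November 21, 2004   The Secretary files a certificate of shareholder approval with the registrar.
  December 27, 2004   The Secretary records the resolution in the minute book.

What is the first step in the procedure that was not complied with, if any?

Step 2

(1) due by June 5, 2004 + 45 days = July 20, 2004; July 19, 2004 is within that limit.
(2) due by July 19, 2004 + 8 days = July 27, 2004; not done until July 31, 2004, 4 days after the deadline.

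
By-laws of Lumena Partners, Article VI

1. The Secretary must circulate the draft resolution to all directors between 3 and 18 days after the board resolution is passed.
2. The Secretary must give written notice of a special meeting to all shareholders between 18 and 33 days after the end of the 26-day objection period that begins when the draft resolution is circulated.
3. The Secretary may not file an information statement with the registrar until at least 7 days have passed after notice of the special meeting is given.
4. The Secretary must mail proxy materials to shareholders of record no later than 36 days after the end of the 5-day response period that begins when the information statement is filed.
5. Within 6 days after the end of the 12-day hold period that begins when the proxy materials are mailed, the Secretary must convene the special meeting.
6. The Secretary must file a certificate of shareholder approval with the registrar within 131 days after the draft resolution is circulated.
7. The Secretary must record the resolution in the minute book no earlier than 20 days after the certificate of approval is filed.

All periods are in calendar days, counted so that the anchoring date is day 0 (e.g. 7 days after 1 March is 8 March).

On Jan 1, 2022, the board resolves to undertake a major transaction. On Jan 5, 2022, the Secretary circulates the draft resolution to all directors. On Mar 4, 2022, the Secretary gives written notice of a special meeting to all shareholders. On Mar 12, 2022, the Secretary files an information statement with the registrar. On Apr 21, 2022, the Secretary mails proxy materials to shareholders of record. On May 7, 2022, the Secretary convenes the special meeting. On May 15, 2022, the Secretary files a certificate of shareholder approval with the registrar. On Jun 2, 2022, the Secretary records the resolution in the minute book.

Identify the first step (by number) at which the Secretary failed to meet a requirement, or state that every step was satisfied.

Step 1 — 3 and 18 days from Jan 1, 2022 (when the board resolution is passed) are Jan 4, 2022 and Jan 19, 2022 respectively; done Jan 5, 2022 — within the window.
Step 2 — 18 and 33 days from Jan 31, 2022 (end of the 26-day objection period, which began when the draft resolution is circulated on Jan 5, 2022) are Feb 18, 2022 and Mar 5, 2022 respectively; done Mar 4, 2022, which is between those dates.
Step 3 — must wait 7 days from Mar 4, 2022 (when notice of the special meeting is given), so not before Mar 11, 2022; done Mar 12, 2022, after the minimum wait.
Step 4 — counting 36 days from Mar 17, 2022 (end of the 5-day response period, which began when the information statement is filed on Mar 12, 2022) gives a deadline of Apr 22, 2022; done Apr 21, 2022 — timely.
Step 5 — counting 6 days from May 3, 2022 (end of the 12-day hold period, which began when the proxy materials are mailed on Apr 21, 2022) gives a deadline of May 9, 2022; completed May 7, 2022, before the deadline.
Step 6 — counting 131 days from Jan 5, 2022 (when the draft resolution is circulated) gives a deadline of May 16, 2022; May 15, 2022 is within that limit.
Step 7 — must wait 20 days from May 15, 2022 (when the certificate of approval is filed), so not before Jun 4, 2022; Jun 2, 2022 is 2 days before the earliest permitted date.
Later steps need not be reached.

Step 7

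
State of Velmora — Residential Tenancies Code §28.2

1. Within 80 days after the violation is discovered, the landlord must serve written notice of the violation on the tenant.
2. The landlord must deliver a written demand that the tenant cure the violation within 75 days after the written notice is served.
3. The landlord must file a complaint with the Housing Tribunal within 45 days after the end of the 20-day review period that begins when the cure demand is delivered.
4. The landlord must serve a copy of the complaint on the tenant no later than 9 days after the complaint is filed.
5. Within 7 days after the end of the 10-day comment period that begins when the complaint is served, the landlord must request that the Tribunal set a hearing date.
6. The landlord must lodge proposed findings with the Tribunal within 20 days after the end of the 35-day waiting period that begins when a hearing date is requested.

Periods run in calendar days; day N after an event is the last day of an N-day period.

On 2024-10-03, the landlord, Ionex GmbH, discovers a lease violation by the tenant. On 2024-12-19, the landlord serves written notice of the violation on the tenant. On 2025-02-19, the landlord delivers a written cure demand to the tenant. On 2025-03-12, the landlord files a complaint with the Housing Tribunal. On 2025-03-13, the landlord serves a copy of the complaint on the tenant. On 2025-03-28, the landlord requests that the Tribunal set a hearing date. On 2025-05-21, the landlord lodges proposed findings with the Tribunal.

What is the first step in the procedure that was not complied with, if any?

Step 1: 80 days after 2024-10-03 (when the violation is discovered) is 2024-12-22; done 2024-12-19 — timely.
Step 2: 75 days after 2024-12-19 (when the written notice is served) is 2025-03-04; done 2025-02-19 — timely.
Step 3: 45 days after 2025-03-11 (end of the 20-day review period, which began when the cure demand is delivered on 2025-02-19) is 2025-04-25; completed 2025-03-12, before the deadline.
Step 4: 9 days after 2025-03-12 (when the complaint is filed) is 2025-03-21; 2025-03-13 is within that limit.
Step 5: 7 days after 2025-03-23 (end of the 10-day comment period, which began when the complaint is served on 2025-03-13) is 2025-03-30; completed 2025-03-28, before the deadline.
Step 6: 20 days after 2025-05-02 (end of the 35-day waiting period, which began when a hearing date is requested on 2025-03-28) is 2025-05-22; 2025-05-21 is within that limit.

None — every step was satisfied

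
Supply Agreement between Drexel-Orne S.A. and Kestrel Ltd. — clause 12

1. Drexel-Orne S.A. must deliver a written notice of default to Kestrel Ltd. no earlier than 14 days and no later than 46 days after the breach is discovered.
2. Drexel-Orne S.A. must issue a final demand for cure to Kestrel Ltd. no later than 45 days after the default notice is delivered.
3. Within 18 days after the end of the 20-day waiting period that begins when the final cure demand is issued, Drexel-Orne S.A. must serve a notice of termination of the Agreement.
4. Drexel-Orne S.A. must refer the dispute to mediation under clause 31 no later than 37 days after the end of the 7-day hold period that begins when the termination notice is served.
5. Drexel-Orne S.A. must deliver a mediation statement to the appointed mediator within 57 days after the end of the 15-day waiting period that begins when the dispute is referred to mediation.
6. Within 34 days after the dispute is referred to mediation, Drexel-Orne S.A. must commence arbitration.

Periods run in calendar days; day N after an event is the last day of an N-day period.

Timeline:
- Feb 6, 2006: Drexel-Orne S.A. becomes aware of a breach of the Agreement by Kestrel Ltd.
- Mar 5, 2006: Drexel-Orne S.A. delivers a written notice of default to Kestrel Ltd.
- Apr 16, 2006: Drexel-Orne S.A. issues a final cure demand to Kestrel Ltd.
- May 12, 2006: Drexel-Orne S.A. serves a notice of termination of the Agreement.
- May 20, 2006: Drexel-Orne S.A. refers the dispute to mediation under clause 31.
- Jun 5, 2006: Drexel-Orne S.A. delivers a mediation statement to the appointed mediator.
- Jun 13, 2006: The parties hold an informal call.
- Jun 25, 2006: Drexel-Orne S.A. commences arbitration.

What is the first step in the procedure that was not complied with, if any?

Step 6

Step 1: the window is 14–46 days after Feb 6, 2006 (when the breach is discovered), so Feb 20, 2006 through Mar 24, 2006; Mar 5, 2006 falls inside that range.
Step 2: 45 days after Mar 5, 2006 (when the default notice is delivered) is Apr 19, 2006; Apr 16, 2006 is within that limit.
Step 3: 18 days after May 6, 2006 (end of the 20-day waiting period, which began when the final cure demand is issued on Apr 16, 2006) is May 24, 2006; completed May 12, 2006, before the deadline.
Step 4: 37 days after May 19, 2006 (end of the 7-day hold period, which began when the termination notice is served on May 12, 2006) is Jun 25, 2006; done May 20, 2006 — timely.
Step 5: 57 days after Jun 4, 2006 (end of the 15-day waiting period, which began when the dispute is referred to mediation on May 20, 2006) is Jul 31, 2006; done Jun 5, 2006 — timely.
Step 6: 34 days after May 20, 2006 (when the dispute is referred to mediation) is Jun 23, 2006; done Jun 25, 2006 — 2 days late.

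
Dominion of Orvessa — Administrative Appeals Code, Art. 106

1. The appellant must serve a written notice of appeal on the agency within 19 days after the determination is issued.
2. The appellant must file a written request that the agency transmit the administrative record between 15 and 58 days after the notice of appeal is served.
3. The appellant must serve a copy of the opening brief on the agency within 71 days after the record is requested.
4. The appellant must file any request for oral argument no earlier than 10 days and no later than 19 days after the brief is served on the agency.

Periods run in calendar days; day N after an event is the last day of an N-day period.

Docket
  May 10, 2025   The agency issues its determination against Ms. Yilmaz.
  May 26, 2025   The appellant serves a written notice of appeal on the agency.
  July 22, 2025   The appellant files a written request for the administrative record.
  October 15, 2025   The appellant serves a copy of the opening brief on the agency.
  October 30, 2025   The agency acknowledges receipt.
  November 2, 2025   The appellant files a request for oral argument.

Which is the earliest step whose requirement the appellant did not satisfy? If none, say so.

Step 1 — counting 19 days from May 10, 2025 (when the determination is issued) gives a deadline of May 29, 2025; completed May 26, 2025, before the deadline.
Step 2 — 15 and 58 days from May 26, 2025 (when the notice of appeal is served) are June 10, 2025 and July 23, 2025 respectively; done July 22, 2025, which is between those dates.
Step 3 — counting 71 days from July 22, 2025 (when the record is requested) gives a deadline of October 1, 2025; not done until October 15, 2025, 14 days after the deadline.

Step 3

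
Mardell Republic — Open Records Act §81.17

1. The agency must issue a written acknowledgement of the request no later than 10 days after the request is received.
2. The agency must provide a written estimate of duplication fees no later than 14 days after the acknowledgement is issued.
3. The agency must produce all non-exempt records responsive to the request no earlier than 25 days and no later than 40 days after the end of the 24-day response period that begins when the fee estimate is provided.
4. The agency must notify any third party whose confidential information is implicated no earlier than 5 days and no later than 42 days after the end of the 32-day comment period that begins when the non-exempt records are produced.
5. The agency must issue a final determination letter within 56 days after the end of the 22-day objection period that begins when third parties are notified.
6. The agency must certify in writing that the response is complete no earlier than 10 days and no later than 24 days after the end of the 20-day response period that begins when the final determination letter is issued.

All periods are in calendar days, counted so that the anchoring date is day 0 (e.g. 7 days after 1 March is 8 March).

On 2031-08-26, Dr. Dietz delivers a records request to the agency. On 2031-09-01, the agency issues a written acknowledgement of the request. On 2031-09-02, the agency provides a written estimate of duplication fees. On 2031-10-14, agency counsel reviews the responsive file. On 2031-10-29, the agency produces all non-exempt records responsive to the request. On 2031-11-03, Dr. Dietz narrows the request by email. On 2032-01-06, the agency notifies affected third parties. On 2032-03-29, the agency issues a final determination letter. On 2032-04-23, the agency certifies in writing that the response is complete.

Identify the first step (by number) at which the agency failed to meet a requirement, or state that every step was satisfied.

Step 5

Step 1 — counting 10 days from 2031-08-26 (when the request is received) gives a deadline of 2031-09-05; 2031-09-01 is within that limit.
Step 2 — counting 14 days from 2031-09-01 (when the acknowledgement is issued) gives a deadline of 2031-09-15; completed 2031-09-02, before the deadline.
Step 3 — 25 and 40 days from 2031-09-26 (end of the 24-day response period, which began when the fee estimate is provided on 2031-09-02) are 2031-10-21 and 2031-11-05 respectively; 2031-10-29 falls inside that range.
Step 4 — 5 and 42 days from 2031-11-30 (end of the 32-day comment period, which began when the non-exempt records are produced on 2031-10-29) are 2031-12-05 and 2032-01-11 respectively; done 2032-01-06 — within the window.
Step 5 — counting 56 days from 2032-01-28 (end of the 22-day objection period, which began when third parties are notified on 2032-01-06) gives a deadline of 2032-03-24; done 2032-03-29 — 5 days late.
That is the first point of non-compliance.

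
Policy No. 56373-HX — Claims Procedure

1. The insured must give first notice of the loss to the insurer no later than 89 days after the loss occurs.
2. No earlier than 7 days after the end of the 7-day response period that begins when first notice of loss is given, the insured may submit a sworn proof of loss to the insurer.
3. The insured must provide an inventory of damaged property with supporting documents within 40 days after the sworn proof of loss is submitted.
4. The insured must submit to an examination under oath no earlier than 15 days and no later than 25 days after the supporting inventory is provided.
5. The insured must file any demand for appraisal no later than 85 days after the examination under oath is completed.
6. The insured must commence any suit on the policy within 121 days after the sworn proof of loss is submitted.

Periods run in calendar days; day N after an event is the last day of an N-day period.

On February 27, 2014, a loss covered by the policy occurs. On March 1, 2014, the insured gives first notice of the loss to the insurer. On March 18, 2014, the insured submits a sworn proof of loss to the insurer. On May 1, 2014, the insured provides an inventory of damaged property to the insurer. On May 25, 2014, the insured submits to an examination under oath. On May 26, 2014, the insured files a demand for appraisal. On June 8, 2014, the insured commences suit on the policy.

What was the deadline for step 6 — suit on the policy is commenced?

July 17, 2014

Step 6 runs from March 18, 2014, when the sworn proof of loss is submitted. 121 days after March 18, 2014 is July 17, 2014.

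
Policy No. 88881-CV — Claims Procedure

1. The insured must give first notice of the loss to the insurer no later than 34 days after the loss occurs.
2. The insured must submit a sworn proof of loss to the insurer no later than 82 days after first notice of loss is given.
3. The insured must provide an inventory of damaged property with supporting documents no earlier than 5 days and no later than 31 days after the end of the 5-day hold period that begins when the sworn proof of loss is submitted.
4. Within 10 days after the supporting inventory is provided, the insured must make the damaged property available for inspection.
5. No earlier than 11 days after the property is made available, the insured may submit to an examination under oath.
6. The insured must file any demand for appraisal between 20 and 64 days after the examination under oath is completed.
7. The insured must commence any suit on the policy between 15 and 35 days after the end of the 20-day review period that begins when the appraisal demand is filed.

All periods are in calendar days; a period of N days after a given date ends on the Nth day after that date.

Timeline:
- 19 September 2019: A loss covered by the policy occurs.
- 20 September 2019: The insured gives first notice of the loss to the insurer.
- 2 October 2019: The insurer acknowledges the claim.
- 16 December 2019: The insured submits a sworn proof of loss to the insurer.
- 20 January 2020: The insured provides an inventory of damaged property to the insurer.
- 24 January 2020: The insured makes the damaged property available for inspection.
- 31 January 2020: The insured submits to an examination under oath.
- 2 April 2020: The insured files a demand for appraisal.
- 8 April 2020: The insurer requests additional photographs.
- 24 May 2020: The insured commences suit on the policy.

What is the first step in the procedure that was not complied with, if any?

Step 2

Step 1 — counting 34 days from 19 September 2019 (when the loss occurs) gives a deadline of 23 October 2019; done 20 September 2019 — timely.
Step 2 — counting 82 days from 20 September 2019 (when first notice of loss is given) gives a deadline of 11 December 2019; 16 December 2019 misses that deadline by 5 days.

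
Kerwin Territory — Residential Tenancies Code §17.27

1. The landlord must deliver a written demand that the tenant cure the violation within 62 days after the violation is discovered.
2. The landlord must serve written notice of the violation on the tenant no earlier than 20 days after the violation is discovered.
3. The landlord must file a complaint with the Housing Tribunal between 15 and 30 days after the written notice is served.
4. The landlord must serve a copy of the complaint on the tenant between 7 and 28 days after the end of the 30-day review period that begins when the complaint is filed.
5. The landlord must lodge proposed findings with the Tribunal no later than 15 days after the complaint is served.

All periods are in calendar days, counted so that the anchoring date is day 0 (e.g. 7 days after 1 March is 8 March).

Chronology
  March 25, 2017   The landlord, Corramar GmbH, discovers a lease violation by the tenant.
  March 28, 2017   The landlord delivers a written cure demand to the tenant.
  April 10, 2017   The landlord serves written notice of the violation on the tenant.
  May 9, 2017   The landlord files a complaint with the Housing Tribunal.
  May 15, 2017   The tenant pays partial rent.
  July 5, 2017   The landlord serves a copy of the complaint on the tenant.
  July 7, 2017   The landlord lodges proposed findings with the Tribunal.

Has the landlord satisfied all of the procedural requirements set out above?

No

(1) due by March 25, 2017 + 62 days = May 26, 2017; done March 28, 2017 — timely.
(2) permitted from March 25, 2017 + 20 days = April 14, 2017 onward; April 10, 2017 is 4 days before the earliest permitted date.
The analysis stops there.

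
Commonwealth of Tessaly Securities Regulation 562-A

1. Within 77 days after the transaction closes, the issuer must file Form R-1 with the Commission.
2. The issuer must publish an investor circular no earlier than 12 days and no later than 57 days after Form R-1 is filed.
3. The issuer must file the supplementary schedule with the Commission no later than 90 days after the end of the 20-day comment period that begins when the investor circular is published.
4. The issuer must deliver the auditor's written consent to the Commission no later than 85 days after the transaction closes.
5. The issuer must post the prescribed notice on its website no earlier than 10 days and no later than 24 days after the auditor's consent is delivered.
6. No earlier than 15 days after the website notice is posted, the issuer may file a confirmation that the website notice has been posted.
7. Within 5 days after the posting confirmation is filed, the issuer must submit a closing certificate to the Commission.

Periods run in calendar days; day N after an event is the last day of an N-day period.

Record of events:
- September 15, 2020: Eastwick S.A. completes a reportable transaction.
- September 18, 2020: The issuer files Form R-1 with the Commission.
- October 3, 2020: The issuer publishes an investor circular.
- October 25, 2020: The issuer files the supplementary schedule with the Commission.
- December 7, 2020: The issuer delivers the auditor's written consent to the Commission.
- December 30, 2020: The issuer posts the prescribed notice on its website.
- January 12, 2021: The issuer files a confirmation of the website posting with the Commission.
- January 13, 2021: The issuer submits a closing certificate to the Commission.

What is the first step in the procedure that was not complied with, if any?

Step 6

Step 1 — counting 77 days from September 15, 2020 (when the transaction closes) gives a deadline of December 1, 2020; completed September 18, 2020, before the deadline.
Step 2 — 12 and 57 days from September 18, 2020 (when Form R-1 is filed) are September 30, 2020 and November 14, 2020 respectively; done October 3, 2020, which is between those dates.
Step 3 — counting 90 days from October 23, 2020 (end of the 20-day comment period, which began when the investor circular is published on October 3, 2020) gives a deadline of January 21, 2021; done October 25, 2020 — timely.
Step 4 — counting 85 days from September 15, 2020 (when the transaction closes) gives a deadline of December 9, 2020; done December 7, 2020 — timely.
Step 5 — 10 and 24 days from December 7, 2020 (when the auditor's consent is delivered) are December 17, 2020 and December 31, 2020 respectively; done December 30, 2020 — within the window.
Step 6 — must wait 15 days from December 30, 2020 (when the website notice is posted), so not before January 14, 2021; acted on January 12, 2021, 2 days prematurely.
No need to go further; step 6 was not satisfied.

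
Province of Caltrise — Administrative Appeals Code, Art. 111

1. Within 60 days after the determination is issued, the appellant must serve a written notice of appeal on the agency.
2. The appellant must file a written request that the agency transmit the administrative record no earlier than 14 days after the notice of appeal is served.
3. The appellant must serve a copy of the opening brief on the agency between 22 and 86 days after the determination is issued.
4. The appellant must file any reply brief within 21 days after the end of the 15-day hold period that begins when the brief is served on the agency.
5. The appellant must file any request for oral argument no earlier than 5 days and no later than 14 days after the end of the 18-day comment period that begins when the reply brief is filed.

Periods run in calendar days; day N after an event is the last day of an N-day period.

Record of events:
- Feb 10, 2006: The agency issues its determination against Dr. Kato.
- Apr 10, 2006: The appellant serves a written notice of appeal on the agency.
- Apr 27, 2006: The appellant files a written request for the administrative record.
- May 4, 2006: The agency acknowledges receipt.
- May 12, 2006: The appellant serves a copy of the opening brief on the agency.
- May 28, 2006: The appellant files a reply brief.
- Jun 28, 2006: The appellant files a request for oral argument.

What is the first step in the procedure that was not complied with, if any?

Step 3

Step 1: 60 days after Feb 10, 2006 (when the determination is issued) is Apr 11, 2006; completed Apr 10, 2006, before the deadline.
Step 2: the earliest permitted date is 14 days after Apr 10, 2006 (when the notice of appeal is served), i.e. Apr 24, 2006; done Apr 27, 2006, after the minimum wait.
Step 3: the window is 22–86 days after Feb 10, 2006 (when the determination is issued), so Mar 4, 2006 through May 7, 2006; May 12, 2006 is 5 days past the end of the window.
The procedure was therefore not followed at step 3.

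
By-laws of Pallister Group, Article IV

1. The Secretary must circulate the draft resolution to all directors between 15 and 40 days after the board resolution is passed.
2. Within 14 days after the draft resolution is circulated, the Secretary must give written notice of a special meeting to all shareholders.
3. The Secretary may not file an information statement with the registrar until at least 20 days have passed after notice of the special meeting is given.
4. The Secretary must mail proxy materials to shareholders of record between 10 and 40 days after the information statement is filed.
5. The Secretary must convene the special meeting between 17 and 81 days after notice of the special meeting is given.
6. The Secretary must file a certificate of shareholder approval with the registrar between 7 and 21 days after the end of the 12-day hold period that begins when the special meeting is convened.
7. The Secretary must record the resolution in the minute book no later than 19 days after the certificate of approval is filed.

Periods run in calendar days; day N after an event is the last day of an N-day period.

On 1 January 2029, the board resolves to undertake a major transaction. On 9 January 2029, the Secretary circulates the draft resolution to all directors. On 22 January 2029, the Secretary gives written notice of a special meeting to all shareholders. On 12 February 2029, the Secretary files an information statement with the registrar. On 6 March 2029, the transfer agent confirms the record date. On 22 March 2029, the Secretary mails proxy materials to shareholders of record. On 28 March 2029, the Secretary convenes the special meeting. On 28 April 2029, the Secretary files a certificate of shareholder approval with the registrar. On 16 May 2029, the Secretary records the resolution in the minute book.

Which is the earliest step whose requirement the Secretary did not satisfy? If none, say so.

Step 1 — 15 and 40 days from 1 January 2029 (when the board resolution is passed) are 16 January 2029 and 10 February 2029 respectively; 9 January 2029 is 7 days too early.

Step 1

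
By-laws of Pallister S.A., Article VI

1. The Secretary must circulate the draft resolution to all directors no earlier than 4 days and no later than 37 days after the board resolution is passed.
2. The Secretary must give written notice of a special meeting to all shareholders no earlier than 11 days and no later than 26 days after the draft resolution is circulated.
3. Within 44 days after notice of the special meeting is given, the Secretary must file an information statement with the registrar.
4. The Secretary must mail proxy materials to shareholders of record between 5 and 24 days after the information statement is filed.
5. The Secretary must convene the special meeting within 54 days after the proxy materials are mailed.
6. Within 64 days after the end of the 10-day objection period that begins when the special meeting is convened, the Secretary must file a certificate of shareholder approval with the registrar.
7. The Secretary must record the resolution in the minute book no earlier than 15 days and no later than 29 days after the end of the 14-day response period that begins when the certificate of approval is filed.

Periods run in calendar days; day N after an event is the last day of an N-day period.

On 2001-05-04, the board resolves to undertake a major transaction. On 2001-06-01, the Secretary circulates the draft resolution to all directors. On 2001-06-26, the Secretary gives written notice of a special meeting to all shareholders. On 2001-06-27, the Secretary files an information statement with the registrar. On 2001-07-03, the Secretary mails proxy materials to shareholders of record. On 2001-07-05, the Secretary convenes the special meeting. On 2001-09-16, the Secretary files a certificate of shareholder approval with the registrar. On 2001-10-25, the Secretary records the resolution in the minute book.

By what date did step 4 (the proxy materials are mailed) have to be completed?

2001-07-21

Step 4 runs from 2001-06-27, when the information statement is filed. The window is 5–24 days after 2001-06-27; it closes on 2001-07-21.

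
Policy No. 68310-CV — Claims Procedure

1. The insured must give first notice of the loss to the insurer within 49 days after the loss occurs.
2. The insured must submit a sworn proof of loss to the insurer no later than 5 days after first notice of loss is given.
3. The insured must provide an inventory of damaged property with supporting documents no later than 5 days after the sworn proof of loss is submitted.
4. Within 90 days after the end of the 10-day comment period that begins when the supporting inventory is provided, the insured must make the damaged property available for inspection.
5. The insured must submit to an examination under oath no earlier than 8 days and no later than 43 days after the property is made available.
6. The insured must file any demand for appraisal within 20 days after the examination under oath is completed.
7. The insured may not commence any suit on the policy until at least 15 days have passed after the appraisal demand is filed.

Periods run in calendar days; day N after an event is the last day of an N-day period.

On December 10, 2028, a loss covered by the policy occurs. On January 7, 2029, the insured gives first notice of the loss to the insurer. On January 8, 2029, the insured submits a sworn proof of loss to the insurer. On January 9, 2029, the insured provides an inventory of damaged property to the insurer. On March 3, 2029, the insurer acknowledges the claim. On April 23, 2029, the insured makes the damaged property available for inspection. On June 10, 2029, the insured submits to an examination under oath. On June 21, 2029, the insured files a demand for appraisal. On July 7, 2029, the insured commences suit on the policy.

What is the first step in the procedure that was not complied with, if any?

Step 4

Step 1: 49 days after December 10, 2028 (when the loss occurs) is January 28, 2029; completed January 7, 2029, before the deadline.
Step 2: 5 days after January 7, 2029 (when first notice of loss is given) is January 12, 2029; completed January 8, 2029, before the deadline.
Step 3: 5 days after January 8, 2029 (when the sworn proof of loss is submitted) is January 13, 2029; completed January 9, 2029, before the deadline.
Step 4: 90 days after January 19, 2029 (end of the 10-day comment period, which began when the supporting inventory is provided on January 9, 2029) is April 19, 2029; April 23, 2029 misses that deadline by 4 days.
The procedure was therefore not followed at step 4.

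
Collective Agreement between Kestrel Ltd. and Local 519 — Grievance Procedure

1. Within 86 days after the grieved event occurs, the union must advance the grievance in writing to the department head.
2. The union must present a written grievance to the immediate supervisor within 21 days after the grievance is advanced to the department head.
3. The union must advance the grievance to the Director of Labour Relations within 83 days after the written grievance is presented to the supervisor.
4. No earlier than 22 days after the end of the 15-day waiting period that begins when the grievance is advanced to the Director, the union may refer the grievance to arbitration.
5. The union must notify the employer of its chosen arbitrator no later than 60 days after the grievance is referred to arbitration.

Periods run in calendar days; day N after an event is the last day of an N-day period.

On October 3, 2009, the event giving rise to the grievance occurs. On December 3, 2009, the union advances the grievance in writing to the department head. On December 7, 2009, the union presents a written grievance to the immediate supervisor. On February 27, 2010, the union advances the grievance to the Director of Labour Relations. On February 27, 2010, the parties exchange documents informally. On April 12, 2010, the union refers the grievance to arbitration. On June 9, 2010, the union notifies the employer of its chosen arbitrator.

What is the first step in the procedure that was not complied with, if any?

None — every step was satisfied

Step 1: 86 days after October 3, 2009 (when the grieved event occurs) is December 28, 2009; done December 3, 2009 — timely.
Step 2: 21 days after December 3, 2009 (when the grievance is advanced to the department head) is December 24, 2009; December 7, 2009 is within that limit.
Step 3: 83 days after December 7, 2009 (when the written grievance is presented to the supervisor) is February 28, 2010; done February 27, 2010 — timely.
Step 4: the earliest permitted date is 22 days after March 14, 2010 (end of the 15-day waiting period, which began when the grievance is advanced to the Director on February 27, 2010), i.e. April 5, 2010; done April 12, 2010, after the minimum wait.
Step 5: 60 days after April 12, 2010 (when the grievance is referred to arbitration) is June 11, 2010; completed June 9, 2010, before the deadline.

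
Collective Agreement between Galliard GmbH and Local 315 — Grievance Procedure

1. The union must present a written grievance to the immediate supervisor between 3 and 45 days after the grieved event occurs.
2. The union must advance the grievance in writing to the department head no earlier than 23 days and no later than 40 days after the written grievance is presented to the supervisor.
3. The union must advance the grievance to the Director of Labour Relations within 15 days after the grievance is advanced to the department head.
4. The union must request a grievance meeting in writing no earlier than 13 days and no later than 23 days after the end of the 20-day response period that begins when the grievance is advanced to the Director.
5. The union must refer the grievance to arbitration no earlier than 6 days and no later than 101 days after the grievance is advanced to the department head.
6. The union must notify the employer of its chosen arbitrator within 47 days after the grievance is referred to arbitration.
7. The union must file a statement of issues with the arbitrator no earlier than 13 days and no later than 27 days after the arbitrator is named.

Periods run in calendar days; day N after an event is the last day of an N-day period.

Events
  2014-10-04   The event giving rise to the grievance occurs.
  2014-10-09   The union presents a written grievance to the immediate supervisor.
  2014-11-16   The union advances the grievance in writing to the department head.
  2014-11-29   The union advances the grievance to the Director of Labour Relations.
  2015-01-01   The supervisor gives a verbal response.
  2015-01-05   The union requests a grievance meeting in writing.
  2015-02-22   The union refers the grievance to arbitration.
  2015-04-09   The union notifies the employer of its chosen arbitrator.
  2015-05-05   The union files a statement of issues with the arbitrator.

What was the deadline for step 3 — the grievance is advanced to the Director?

Step 3 runs from 2014-11-16, when the grievance is advanced to the department head. 15 days after 2014-11-16 is 2014-12-01.

2014-12-01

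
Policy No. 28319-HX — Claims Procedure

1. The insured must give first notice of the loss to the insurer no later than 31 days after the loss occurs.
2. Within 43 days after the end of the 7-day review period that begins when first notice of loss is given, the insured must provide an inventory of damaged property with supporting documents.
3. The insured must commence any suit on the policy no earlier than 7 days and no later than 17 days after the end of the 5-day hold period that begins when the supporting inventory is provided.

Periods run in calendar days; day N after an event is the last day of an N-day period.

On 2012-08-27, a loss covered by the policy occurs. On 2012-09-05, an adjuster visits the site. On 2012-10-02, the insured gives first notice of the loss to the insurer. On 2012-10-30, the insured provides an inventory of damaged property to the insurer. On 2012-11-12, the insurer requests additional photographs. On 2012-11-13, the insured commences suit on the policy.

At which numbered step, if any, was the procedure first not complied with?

Step 1: 31 days after 2012-08-27 (when the loss occurs) is 2012-09-27; not done until 2012-10-02, 5 days after the deadline.

Step 1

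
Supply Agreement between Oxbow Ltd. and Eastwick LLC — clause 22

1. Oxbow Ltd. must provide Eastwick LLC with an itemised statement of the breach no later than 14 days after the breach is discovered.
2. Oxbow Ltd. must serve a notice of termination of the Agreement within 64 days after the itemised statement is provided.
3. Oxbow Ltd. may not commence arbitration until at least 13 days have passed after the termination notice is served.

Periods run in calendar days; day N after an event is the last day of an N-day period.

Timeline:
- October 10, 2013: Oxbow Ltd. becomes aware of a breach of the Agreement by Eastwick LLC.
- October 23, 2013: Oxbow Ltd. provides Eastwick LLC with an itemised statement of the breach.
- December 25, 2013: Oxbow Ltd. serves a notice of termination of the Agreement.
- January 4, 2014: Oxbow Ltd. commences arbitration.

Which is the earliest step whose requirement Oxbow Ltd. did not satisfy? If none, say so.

Step 1 — counting 14 days from October 10, 2013 (when the breach is discovered) gives a deadline of October 24, 2013; October 23, 2013 is within that limit.
Step 2 — counting 64 days from October 23, 2013 (when the itemised statement is provided) gives a deadline of December 26, 2013; done December 25, 2013 — timely.
Step 3 — must wait 13 days from December 25, 2013 (when the termination notice is served), so not before January 7, 2014; acted on January 4, 2014, 3 days prematurely.
No need to go further; step 3 was not satisfied.

Step 3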